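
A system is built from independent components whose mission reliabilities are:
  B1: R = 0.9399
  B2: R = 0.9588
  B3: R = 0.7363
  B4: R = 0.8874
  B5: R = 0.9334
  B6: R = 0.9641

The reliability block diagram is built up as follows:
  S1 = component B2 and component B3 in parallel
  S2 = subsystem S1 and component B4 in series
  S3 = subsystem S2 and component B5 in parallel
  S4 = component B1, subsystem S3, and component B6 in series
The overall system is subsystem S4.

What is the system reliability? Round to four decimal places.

Parallel (B2 and B3): 1 − (1 − 0.958800)(1 − 0.736300) = 0.989136
Series ([0.989136] and B4): 0.989136 × 0.887400 = 0.877759
Parallel ([0.877759] and B5): 1 − (1 − 0.877759)(1 − 0.933400) = 0.991859
Series (B1, [0.991859], and B6): 0.939900 × 0.991859 × 0.964100 = 0.8988

0.8988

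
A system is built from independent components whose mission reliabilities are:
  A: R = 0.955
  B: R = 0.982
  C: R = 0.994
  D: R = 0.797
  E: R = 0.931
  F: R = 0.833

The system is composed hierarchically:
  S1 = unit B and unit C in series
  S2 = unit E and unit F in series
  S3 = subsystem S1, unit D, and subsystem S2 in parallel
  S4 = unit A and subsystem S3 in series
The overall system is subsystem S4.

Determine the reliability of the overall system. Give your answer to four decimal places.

Series (B and C): 0.982000 × 0.994000 = 0.976108
Series (E and F): 0.931000 × 0.833000 = 0.775523
Parallel ([0.976108], D, and [0.775523]): 1 − (1 − 0.976108)(1 − 0.797000)(1 − 0.775523) = 0.998911
Series (A and [0.998911]): 0.955000 × 0.998911 = 0.9540

0.9540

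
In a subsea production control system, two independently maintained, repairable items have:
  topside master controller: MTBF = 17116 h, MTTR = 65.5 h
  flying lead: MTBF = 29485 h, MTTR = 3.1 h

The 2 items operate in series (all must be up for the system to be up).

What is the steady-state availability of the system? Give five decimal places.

0.99608

A(topside master controller) = MTBF/(MTBF+MTTR) = 17116/(17116+65.5) = 0.996188
A(flying lead) = MTBF/(MTBF+MTTR) = 29485/(29485+3.1) = 0.999895
Series availability: 0.996188 × 0.999895 = 0.99608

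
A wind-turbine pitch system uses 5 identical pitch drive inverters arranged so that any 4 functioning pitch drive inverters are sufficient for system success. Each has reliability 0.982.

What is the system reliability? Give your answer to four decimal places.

R = Σ_{i=4}^{5} C(5,i) p^i (1−p)^{5−i} with p = 0.982
C(5,4)·0.982^4·0.018^1 = 0.083693
C(5,5)·0.982^5·0.018^0 = 0.913182
Sum = 0.9969

0.9969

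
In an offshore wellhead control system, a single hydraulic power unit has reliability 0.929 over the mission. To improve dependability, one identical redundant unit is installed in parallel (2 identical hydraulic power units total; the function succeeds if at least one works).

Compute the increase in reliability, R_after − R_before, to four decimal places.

0.0660

R_before = 0.929
R_after = 1 − (1 − 0.929)^2 = 0.9950
ΔR = 0.9950 − 0.929 = 0.0660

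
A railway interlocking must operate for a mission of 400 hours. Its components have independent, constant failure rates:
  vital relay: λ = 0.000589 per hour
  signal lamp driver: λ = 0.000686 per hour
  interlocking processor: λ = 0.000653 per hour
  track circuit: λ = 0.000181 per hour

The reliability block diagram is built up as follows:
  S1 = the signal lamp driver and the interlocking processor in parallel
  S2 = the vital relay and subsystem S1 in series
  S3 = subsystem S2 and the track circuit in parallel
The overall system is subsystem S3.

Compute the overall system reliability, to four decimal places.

0.9823

R(vital relay) = exp(−0.000589 × 400) = 0.790097
R(signal lamp driver) = exp(−0.000686 × 400) = 0.760028
R(interlocking processor) = exp(−0.000653 × 400) = 0.770127
R(track circuit) = exp(−0.000181 × 400) = 0.930159
Parallel (signal lamp driver and interlocking processor): 1 − (1 − 0.760028)(1 − 0.770127) = 0.944837
Series (vital relay and [0.944837]): 0.790097 × 0.944837 = 0.746513
Parallel ([0.746513] and track circuit): 1 − (1 − 0.746513)(1 − 0.930159) = 0.9823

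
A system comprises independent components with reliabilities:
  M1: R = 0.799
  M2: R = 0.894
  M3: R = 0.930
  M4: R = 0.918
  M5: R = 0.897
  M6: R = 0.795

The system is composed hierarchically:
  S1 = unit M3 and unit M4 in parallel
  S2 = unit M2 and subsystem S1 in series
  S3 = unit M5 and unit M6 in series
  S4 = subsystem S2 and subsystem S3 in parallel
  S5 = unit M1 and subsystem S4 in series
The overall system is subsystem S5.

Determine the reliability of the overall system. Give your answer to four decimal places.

Parallel (M3 and M4): 1 − (1 − 0.930000)(1 − 0.918000) = 0.994260
Series (M2 and [0.994260]): 0.894000 × 0.994260 = 0.888868
Series (M5 and M6): 0.897000 × 0.795000 = 0.713115
Parallel ([0.888868] and [0.713115]): 1 − (1 − 0.888868)(1 − 0.713115) = 0.968118
Series (M1 and [0.968118]): 0.799000 × 0.968118 = 0.7735

0.7735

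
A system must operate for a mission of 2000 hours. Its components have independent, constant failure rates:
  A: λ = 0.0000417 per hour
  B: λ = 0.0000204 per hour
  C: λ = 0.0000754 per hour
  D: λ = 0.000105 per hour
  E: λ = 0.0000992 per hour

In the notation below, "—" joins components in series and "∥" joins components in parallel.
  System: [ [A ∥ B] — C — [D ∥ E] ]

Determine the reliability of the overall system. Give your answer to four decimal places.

R(A) = exp(−0.0000417 × 2000) = 0.919983
R(B) = exp(−0.0000204 × 2000) = 0.960021
R(C) = exp(−0.0000754 × 2000) = 0.860020
R(D) = exp(−0.000105 × 2000) = 0.810584
R(E) = exp(−0.0000992 × 2000) = 0.820042
Parallel (A and B): 1 − (1 − 0.919983)(1 − 0.960021) = 0.996801
Parallel (D and E): 1 − (1 − 0.810584)(1 − 0.820042) = 0.965913
Series ([0.996801], C, and [0.965913]): 0.996801 × 0.860020 × 0.965913 = 0.8280

0.8280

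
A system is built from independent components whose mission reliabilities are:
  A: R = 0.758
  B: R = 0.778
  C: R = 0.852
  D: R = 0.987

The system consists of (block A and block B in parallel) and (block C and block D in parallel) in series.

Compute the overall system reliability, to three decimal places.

0.944

Parallel (A and B): 1 − (1 − 0.75800)(1 − 0.77800) = 0.94628
Parallel (C and D): 1 − (1 − 0.85200)(1 − 0.98700) = 0.99808
Series ([0.94628] and [0.99808]): 0.94628 × 0.99808 = 0.944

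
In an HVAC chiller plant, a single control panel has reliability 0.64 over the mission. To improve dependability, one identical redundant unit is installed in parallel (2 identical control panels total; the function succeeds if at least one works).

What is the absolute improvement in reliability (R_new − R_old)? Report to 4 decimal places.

0.2304

R_before = 0.64
R_after = 1 − (1 − 0.64)^2 = 0.8704
ΔR = 0.8704 − 0.64 = 0.2304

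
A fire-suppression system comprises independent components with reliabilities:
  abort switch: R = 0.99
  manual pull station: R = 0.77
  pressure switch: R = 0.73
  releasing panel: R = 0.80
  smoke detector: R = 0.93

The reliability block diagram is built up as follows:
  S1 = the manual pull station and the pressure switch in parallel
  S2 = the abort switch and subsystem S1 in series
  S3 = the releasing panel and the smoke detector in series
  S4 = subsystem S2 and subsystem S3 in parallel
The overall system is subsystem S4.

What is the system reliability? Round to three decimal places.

0.982

Parallel (manual pull station and pressure switch): 1 − (1 − 0.77000)(1 − 0.73000) = 0.93790
Series (abort switch and [0.93790]): 0.99000 × 0.93790 = 0.92852
Series (releasing panel and smoke detector): 0.80000 × 0.93000 = 0.74400
Parallel ([0.92852] and [0.74400]): 1 − (1 − 0.92852)(1 − 0.74400) = 0.982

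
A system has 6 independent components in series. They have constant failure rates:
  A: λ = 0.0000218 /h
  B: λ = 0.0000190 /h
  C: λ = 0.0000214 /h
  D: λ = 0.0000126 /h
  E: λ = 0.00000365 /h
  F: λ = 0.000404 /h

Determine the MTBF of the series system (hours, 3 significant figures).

Series of exponential components: λ_sys = Σ λ_i
λ_sys = 0.0000218 + 0.0000190 + 0.0000214 + 0.0000126 + 0.00000365 + 0.000404 = 4.8245e-04 /h
MTBF = 1 / λ_sys = 2070 h

2070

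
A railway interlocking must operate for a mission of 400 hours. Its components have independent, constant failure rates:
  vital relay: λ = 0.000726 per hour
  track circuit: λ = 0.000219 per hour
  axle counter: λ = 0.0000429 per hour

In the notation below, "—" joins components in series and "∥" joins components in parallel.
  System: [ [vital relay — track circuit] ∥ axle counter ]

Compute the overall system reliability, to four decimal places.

R(vital relay) = exp(−0.000726 × 400) = 0.747964
R(track circuit) = exp(−0.000219 × 400) = 0.916127
R(axle counter) = exp(−0.0000429 × 400) = 0.982986
Series (vital relay and track circuit): 0.747964 × 0.916127 = 0.685230
Parallel ([0.685230] and axle counter): 1 − (1 − 0.685230)(1 − 0.982986) = 0.9946

0.9946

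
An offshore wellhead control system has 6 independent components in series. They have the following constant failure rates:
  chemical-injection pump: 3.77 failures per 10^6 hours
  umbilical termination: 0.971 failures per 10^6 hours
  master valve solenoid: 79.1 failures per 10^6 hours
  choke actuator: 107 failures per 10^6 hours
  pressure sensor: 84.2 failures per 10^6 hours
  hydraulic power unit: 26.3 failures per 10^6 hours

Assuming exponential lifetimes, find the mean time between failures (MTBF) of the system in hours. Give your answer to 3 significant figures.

3320

Series of exponential components: λ_sys = Σ λ_i
λ_sys = 0.00000377 + 0.000000971 + 0.0000791 + 0.000107 + 0.0000842 + 0.0000263 = 3.0134e-04 /h
MTBF = 1 / λ_sys = 3320 h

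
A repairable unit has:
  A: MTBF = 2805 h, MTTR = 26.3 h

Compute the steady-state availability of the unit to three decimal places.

0.991

A(A) = MTBF/(MTBF+MTTR) = 2805/(2805+26.3) = 0.991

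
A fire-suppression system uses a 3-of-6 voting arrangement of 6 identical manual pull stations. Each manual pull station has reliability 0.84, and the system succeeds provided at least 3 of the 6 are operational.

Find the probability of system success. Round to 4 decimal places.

0.9925

R = Σ_{i=3}^{6} C(6,i) p^i (1−p)^{6−i} with p = 0.84
C(6,3)·0.84^3·0.16^3 = 0.048554
C(6,4)·0.84^4·0.16^2 = 0.191183
C(6,5)·0.84^5·0.16^1 = 0.401483
C(6,6)·0.84^6·0.16^0 = 0.351298
Sum = 0.9925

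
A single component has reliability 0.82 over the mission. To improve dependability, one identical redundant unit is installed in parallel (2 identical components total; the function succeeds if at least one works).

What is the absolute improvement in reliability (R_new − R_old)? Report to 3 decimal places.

R_before = 0.82
R_after = 1 − (1 − 0.82)^2 = 0.968
ΔR = 0.968 − 0.82 = 0.148

0.148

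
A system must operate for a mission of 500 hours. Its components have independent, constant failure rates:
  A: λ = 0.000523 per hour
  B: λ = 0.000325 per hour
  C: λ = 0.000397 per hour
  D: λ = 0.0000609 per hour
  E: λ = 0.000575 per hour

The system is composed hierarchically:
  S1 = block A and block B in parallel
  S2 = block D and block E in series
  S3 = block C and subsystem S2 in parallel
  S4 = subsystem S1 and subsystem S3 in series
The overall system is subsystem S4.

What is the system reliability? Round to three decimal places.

R(A) = exp(−0.000523 × 500) = 0.76990
R(B) = exp(−0.000325 × 500) = 0.85002
R(C) = exp(−0.000397 × 500) = 0.81996
R(D) = exp(−0.0000609 × 500) = 0.97001
R(E) = exp(−0.000575 × 500) = 0.75014
Parallel (A and B): 1 − (1 − 0.76990)(1 − 0.85002) = 0.96549
Series (D and E): 0.97001 × 0.75014 = 0.72764
Parallel (C and [0.72764]): 1 − (1 − 0.81996)(1 − 0.72764) = 0.95096
Series ([0.96549] and [0.95096]): 0.96549 × 0.95096 = 0.918

0.918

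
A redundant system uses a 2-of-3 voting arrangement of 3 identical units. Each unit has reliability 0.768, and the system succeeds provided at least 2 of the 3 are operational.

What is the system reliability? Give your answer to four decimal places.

R = Σ_{i=2}^{3} C(3,i) p^i (1−p)^{3−i} with p = 0.768
C(3,2)·0.768^2·0.232^1 = 0.410518
C(3,3)·0.768^3·0.232^0 = 0.452985
Sum = 0.8635

0.8635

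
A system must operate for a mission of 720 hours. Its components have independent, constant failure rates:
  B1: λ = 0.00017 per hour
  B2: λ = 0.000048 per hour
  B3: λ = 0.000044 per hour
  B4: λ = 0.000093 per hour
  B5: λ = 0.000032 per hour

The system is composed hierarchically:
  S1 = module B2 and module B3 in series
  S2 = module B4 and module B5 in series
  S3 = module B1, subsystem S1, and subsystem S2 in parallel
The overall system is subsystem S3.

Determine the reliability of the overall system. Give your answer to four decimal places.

0.9994

R(B1) = exp(−0.00017 × 720) = 0.884794
R(B2) = exp(−0.000048 × 720) = 0.966030
R(B3) = exp(−0.000044 × 720) = 0.968817
R(B4) = exp(−0.000093 × 720) = 0.935233
R(B5) = exp(−0.000032 × 720) = 0.977223
Series (B2 and B3): 0.966030 × 0.968817 = 0.935906
Series (B4 and B5): 0.935233 × 0.977223 = 0.913931
Parallel (B1, [0.935906], and [0.913931]): 1 − (1 − 0.884794)(1 − 0.935906)(1 − 0.913931) = 0.9994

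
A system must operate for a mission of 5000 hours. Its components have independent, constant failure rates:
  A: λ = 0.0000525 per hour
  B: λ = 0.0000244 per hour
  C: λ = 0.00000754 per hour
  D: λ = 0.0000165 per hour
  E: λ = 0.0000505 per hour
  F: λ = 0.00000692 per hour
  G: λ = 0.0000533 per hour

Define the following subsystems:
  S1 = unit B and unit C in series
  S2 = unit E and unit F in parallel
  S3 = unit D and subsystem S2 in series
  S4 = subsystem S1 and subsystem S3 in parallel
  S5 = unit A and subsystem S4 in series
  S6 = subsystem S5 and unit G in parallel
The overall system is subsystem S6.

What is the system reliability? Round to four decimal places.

0.9437

R(A) = exp(−0.0000525 × 5000) = 0.769126
R(B) = exp(−0.0000244 × 5000) = 0.885148
R(C) = exp(−0.00000754 × 5000) = 0.963002
R(D) = exp(−0.0000165 × 5000) = 0.920811
R(E) = exp(−0.0000505 × 5000) = 0.776856
R(F) = exp(−0.00000692 × 5000) = 0.965992
R(G) = exp(−0.0000533 × 5000) = 0.766056
Series (B and C): 0.885148 × 0.963002 = 0.852399
Parallel (E and F): 1 − (1 − 0.776856)(1 − 0.965992) = 0.992411
Series (D and [0.992411]): 0.920811 × 0.992411 = 0.913823
Parallel ([0.852399] and [0.913823]): 1 − (1 − 0.852399)(1 − 0.913823) = 0.987280
Series (A and [0.987280]): 0.769126 × 0.987280 = 0.759343
Parallel ([0.759343] and G): 1 − (1 − 0.759343)(1 − 0.766056) = 0.9437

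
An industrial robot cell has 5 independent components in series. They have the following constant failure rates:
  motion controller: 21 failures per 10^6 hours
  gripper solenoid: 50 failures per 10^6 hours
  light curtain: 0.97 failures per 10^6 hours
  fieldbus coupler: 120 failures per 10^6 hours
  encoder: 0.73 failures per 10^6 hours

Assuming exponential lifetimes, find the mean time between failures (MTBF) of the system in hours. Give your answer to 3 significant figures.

5190

Series of exponential components: λ_sys = Σ λ_i
λ_sys = 0.000021 + 0.000050 + 0.00000097 + 0.00012 + 0.00000073 = 1.9270e-04 /h
MTBF = 1 / λ_sys = 5190 h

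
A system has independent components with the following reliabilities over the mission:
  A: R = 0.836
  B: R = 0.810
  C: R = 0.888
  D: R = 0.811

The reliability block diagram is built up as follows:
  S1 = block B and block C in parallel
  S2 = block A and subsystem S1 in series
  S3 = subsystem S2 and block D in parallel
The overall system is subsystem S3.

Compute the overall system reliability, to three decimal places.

0.966

Parallel (B and C): 1 − (1 − 0.81000)(1 − 0.88800) = 0.97872
Series (A and [0.97872]): 0.83600 × 0.97872 = 0.81821
Parallel ([0.81821] and D): 1 − (1 − 0.81821)(1 − 0.81100) = 0.966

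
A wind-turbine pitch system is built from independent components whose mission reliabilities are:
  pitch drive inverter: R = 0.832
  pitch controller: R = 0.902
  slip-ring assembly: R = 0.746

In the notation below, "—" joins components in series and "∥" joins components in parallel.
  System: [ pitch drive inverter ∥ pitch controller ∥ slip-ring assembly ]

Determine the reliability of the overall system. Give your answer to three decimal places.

0.996

Parallel (pitch drive inverter, pitch controller, and slip-ring assembly): 1 − (1 − 0.83200)(1 − 0.90200)(1 − 0.74600) = 0.996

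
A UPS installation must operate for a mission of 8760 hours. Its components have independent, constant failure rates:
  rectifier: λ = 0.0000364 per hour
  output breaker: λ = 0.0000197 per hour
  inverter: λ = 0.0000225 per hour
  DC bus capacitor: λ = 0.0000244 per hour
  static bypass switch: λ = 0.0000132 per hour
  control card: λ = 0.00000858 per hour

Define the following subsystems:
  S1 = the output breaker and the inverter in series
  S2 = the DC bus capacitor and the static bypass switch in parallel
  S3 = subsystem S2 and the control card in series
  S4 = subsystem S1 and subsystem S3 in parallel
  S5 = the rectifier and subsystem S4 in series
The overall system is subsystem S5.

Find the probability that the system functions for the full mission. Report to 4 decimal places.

R(rectifier) = exp(−0.0000364 × 8760) = 0.726974
R(output breaker) = exp(−0.0000197 × 8760) = 0.841498
R(inverter) = exp(−0.0000225 × 8760) = 0.821109
R(DC bus capacitor) = exp(−0.0000244 × 8760) = 0.807555
R(static bypass switch) = exp(−0.0000132 × 8760) = 0.890803
R(control card) = exp(−0.00000858 × 8760) = 0.927594
Series (output breaker and inverter): 0.841498 × 0.821109 = 0.690962
Parallel (DC bus capacitor and static bypass switch): 1 − (1 − 0.807555)(1 − 0.890803) = 0.978986
Series ([0.978986] and control card): 0.978986 × 0.927594 = 0.908102
Parallel ([0.690962] and [0.908102]): 1 − (1 − 0.690962)(1 − 0.908102) = 0.971600
Series (rectifier and [0.971600]): 0.726974 × 0.971600 = 0.7063

0.7063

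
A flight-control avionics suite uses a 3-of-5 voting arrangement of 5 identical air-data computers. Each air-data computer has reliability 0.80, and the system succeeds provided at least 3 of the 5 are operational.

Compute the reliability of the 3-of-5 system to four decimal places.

R = Σ_{i=3}^{5} C(5,i) p^i (1−p)^{5−i} with p = 0.80
C(5,3)·0.80^3·0.20^2 = 0.204800
C(5,4)·0.80^4·0.20^1 = 0.409600
C(5,5)·0.80^5·0.20^0 = 0.327680
Sum = 0.9421

0.9421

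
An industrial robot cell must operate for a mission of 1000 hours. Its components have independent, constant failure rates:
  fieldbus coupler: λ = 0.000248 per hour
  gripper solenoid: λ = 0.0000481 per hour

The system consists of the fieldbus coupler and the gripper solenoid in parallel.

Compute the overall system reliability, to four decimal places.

0.9897

R(fieldbus coupler) = exp(−0.000248 × 1000) = 0.780360
R(gripper solenoid) = exp(−0.0000481 × 1000) = 0.953038
Parallel (fieldbus coupler and gripper solenoid): 1 − (1 − 0.780360)(1 − 0.953038) = 0.9897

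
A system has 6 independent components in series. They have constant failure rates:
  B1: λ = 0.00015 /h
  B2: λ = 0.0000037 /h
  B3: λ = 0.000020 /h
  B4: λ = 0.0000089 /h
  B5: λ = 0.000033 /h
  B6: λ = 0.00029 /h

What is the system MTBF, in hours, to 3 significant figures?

1980

Series of exponential components: λ_sys = Σ λ_i
λ_sys = 0.00015 + 0.0000037 + 0.000020 + 0.0000089 + 0.000033 + 0.00029 = 5.0560e-04 /h
MTBF = 1 / λ_sys = 1980 h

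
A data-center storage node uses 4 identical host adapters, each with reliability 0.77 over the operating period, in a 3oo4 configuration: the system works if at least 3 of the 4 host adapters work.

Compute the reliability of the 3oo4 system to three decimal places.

R = Σ_{i=3}^{4} C(4,i) p^i (1−p)^{4−i} with p = 0.77
C(4,3)·0.77^3·0.23^1 = 0.42001
C(4,4)·0.77^4·0.23^0 = 0.35153
Sum = 0.772

0.772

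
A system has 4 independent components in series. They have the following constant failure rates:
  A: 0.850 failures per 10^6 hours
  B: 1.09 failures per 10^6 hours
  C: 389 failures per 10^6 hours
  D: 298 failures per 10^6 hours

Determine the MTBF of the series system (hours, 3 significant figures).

1450

Series of exponential components: λ_sys = Σ λ_i
λ_sys = 0.000000850 + 0.00000109 + 0.000389 + 0.000298 = 6.8894e-04 /h
MTBF = 1 / λ_sys = 1450 h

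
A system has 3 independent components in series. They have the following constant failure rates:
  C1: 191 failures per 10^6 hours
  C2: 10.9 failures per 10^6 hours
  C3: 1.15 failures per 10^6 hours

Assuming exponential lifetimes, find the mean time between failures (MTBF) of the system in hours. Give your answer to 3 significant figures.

4920

Series of exponential components: λ_sys = Σ λ_i
λ_sys = 0.000191 + 0.0000109 + 0.00000115 = 2.0305e-04 /h
MTBF = 1 / λ_sys = 4920 h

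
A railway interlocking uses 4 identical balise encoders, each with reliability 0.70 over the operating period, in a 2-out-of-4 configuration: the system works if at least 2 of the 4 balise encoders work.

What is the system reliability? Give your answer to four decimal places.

0.9163

R = Σ_{i=2}^{4} C(4,i) p^i (1−p)^{4−i} with p = 0.70
C(4,2)·0.70^2·0.30^2 = 0.264600
C(4,3)·0.70^3·0.30^1 = 0.411600
C(4,4)·0.70^4·0.30^0 = 0.240100
Sum = 0.9163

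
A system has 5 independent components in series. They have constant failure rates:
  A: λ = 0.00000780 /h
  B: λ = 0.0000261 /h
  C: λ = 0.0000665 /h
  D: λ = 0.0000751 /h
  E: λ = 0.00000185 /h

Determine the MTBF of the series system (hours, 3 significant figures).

5640

Series of exponential components: λ_sys = Σ λ_i
λ_sys = 0.00000780 + 0.0000261 + 0.0000665 + 0.0000751 + 0.00000185 = 1.7735e-04 /h
MTBF = 1 / λ_sys = 5640 h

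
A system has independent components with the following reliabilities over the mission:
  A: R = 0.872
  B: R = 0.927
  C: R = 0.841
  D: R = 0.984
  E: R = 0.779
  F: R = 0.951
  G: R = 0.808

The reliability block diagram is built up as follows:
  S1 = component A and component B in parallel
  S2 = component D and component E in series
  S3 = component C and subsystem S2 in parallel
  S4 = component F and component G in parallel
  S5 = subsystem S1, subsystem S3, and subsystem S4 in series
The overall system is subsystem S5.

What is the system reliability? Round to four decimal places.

0.9449

Parallel (A and B): 1 − (1 − 0.872000)(1 − 0.927000) = 0.990656
Series (D and E): 0.984000 × 0.779000 = 0.766536
Parallel (C and [0.766536]): 1 − (1 − 0.841000)(1 − 0.766536) = 0.962879
Parallel (F and G): 1 − (1 − 0.951000)(1 − 0.808000) = 0.990592
Series ([0.990656], [0.962879], and [0.990592]): 0.990656 × 0.962879 × 0.990592 = 0.9449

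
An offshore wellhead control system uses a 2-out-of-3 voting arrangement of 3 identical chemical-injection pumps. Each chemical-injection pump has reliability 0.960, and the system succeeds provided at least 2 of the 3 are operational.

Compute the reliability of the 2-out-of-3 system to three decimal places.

0.995

R = Σ_{i=2}^{3} C(3,i) p^i (1−p)^{3−i} with p = 0.960
C(3,2)·0.960^2·0.040^1 = 0.11059
C(3,3)·0.960^3·0.040^0 = 0.88474
Sum = 0.995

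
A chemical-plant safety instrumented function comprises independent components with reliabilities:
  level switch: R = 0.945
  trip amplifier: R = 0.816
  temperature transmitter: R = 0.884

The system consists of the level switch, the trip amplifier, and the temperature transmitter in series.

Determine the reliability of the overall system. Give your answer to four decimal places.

Series (level switch, trip amplifier, and temperature transmitter): 0.945000 × 0.816000 × 0.884000 = 0.6817

0.6817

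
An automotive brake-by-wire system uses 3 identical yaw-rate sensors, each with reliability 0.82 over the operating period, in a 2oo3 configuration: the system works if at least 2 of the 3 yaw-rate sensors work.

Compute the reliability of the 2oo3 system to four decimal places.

0.9145

R = Σ_{i=2}^{3} C(3,i) p^i (1−p)^{3−i} with p = 0.82
C(3,2)·0.82^2·0.18^1 = 0.363096
C(3,3)·0.82^3·0.18^0 = 0.551368
Sum = 0.9145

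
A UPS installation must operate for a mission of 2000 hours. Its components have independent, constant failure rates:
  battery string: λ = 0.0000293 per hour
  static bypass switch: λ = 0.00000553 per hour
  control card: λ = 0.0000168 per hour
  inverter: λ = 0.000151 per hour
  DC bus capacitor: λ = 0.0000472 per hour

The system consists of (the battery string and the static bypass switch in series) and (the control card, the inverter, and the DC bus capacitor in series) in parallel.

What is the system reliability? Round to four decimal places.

R(battery string) = exp(−0.0000293 × 2000) = 0.943084
R(static bypass switch) = exp(−0.00000553 × 2000) = 0.989001
R(control card) = exp(−0.0000168 × 2000) = 0.966958
R(inverter) = exp(−0.000151 × 2000) = 0.739338
R(DC bus capacitor) = exp(−0.0000472 × 2000) = 0.909919
Series (battery string and static bypass switch): 0.943084 × 0.989001 = 0.932711
Series (control card, inverter, and DC bus capacitor): 0.966958 × 0.739338 × 0.909919 = 0.650509
Parallel ([0.932711] and [0.650509]): 1 − (1 − 0.932711)(1 − 0.650509) = 0.9765

0.9765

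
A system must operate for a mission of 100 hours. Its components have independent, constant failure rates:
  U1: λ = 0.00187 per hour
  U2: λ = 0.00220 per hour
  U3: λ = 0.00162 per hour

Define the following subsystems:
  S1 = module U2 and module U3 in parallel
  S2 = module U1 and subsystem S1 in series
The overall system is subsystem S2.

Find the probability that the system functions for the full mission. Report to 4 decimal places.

R(U1) = exp(−0.00187 × 100) = 0.829444
R(U2) = exp(−0.00220 × 100) = 0.802519
R(U3) = exp(−0.00162 × 100) = 0.850441
Parallel (U2 and U3): 1 − (1 − 0.802519)(1 − 0.850441) = 0.970465
Series (U1 and [0.970465]): 0.829444 × 0.970465 = 0.8049

0.8049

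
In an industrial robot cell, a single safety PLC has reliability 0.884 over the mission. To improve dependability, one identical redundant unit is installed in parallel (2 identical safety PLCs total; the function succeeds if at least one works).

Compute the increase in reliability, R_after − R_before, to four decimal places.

0.1025

R_before = 0.884
R_after = 1 − (1 − 0.884)^2 = 0.9865
ΔR = 0.9865 − 0.884 = 0.1025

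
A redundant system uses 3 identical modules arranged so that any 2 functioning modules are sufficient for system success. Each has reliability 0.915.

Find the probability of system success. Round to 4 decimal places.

R = Σ_{i=2}^{3} C(3,i) p^i (1−p)^{3−i} with p = 0.915
C(3,2)·0.915^2·0.085^1 = 0.213492
C(3,3)·0.915^3·0.085^0 = 0.766061
Sum = 0.9796

0.9796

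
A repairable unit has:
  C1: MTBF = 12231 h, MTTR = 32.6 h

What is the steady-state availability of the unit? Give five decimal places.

A(C1) = MTBF/(MTBF+MTTR) = 12231/(12231+32.6) = 0.99734

0.99734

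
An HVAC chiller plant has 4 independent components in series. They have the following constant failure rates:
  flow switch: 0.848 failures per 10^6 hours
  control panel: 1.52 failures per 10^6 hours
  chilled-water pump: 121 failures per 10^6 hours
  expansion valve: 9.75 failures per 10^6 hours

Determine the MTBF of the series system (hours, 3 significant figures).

7510

Series of exponential components: λ_sys = Σ λ_i
λ_sys = 0.000000848 + 0.00000152 + 0.000121 + 0.00000975 = 1.3312e-04 /h
MTBF = 1 / λ_sys = 7510 h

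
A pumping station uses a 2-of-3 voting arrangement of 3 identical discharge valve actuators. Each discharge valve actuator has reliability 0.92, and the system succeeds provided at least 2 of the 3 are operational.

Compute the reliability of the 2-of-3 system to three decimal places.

0.982

R = Σ_{i=2}^{3} C(3,i) p^i (1−p)^{3−i} with p = 0.92
C(3,2)·0.92^2·0.08^1 = 0.20314
C(3,3)·0.92^3·0.08^0 = 0.77869
Sum = 0.982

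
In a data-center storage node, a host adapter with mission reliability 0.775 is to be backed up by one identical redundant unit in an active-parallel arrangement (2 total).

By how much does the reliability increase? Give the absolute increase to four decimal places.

R_before = 0.775
R_after = 1 − (1 − 0.775)^2 = 0.9494
ΔR = 0.9494 − 0.775 = 0.1744

0.1744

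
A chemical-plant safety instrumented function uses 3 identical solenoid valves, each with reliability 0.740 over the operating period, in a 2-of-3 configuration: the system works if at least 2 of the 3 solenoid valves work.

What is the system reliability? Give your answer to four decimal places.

0.8324

R = Σ_{i=2}^{3} C(3,i) p^i (1−p)^{3−i} with p = 0.740
C(3,2)·0.740^2·0.260^1 = 0.427128
C(3,3)·0.740^3·0.260^0 = 0.405224
Sum = 0.8324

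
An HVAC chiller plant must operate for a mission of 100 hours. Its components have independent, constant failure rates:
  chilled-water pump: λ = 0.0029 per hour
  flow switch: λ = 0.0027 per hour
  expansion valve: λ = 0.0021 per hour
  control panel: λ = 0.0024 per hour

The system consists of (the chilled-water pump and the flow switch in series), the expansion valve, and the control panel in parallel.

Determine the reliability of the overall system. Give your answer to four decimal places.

0.9827

R(chilled-water pump) = exp(−0.0029 × 100) = 0.748264
R(flow switch) = exp(−0.0027 × 100) = 0.763379
R(expansion valve) = exp(−0.0021 × 100) = 0.810584
R(control panel) = exp(−0.0024 × 100) = 0.786628
Series (chilled-water pump and flow switch): 0.748264 × 0.763379 = 0.571209
Parallel ([0.571209], expansion valve, and control panel): 1 − (1 − 0.571209)(1 − 0.810584)(1 − 0.786628) = 0.9827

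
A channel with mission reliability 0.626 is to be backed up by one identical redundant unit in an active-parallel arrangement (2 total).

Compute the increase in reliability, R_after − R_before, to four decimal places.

R_before = 0.626
R_after = 1 − (1 − 0.626)^2 = 0.8601
ΔR = 0.8601 − 0.626 = 0.2341

0.2341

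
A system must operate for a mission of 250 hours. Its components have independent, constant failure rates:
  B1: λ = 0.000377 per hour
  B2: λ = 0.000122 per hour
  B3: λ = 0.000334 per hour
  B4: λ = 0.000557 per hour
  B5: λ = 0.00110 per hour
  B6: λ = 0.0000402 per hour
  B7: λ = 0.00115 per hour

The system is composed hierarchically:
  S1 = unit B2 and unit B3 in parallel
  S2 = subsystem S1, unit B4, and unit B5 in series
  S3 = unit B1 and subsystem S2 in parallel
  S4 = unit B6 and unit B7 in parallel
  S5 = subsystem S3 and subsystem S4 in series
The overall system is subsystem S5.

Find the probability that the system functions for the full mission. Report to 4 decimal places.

R(B1) = exp(−0.000377 × 250) = 0.910055
R(B2) = exp(−0.000122 × 250) = 0.969960
R(B3) = exp(−0.000334 × 250) = 0.919891
R(B4) = exp(−0.000557 × 250) = 0.870010
R(B5) = exp(−0.00110 × 250) = 0.759572
R(B6) = exp(−0.0000402 × 250) = 0.990000
R(B7) = exp(−0.00115 × 250) = 0.750137
Parallel (B2 and B3): 1 − (1 − 0.969960)(1 − 0.919891) = 0.997594
Series ([0.997594], B4, and B5): 0.997594 × 0.870010 × 0.759572 = 0.659245
Parallel (B1 and [0.659245]): 1 − (1 − 0.910055)(1 − 0.659245) = 0.969351
Parallel (B6 and B7): 1 − (1 − 0.990000)(1 − 0.750137) = 0.997501
Series ([0.969351] and [0.997501]): 0.969351 × 0.997501 = 0.9669

0.9669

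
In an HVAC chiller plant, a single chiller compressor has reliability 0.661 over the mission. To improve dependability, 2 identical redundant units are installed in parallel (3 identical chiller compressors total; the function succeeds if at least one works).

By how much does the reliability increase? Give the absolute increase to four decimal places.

R_before = 0.661
R_after = 1 − (1 − 0.661)^3 = 0.9610
ΔR = 0.9610 − 0.661 = 0.3000

0.3000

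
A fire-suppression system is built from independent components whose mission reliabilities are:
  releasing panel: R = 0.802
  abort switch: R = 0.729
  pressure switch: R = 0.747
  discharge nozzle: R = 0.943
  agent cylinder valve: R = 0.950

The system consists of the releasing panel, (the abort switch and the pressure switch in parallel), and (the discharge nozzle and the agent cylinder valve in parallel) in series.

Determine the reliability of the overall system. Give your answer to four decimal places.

0.7449

Parallel (abort switch and pressure switch): 1 − (1 − 0.729000)(1 − 0.747000) = 0.931437
Parallel (discharge nozzle and agent cylinder valve): 1 − (1 − 0.943000)(1 − 0.950000) = 0.997150
Series (releasing panel, [0.931437], and [0.997150]): 0.802000 × 0.931437 × 0.997150 = 0.7449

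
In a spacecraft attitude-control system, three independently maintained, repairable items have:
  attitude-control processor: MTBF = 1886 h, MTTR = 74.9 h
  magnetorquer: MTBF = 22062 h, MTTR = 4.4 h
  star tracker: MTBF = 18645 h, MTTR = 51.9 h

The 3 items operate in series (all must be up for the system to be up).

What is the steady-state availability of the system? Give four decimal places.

0.9589

A(attitude-control processor) = MTBF/(MTBF+MTTR) = 1886/(1886+74.9) = 0.961803
A(magnetorquer) = MTBF/(MTBF+MTTR) = 22062/(22062+4.4) = 0.999801
A(star tracker) = MTBF/(MTBF+MTTR) = 18645/(18645+51.9) = 0.997224
Series availability: 0.961803 × 0.999801 × 0.997224 = 0.9589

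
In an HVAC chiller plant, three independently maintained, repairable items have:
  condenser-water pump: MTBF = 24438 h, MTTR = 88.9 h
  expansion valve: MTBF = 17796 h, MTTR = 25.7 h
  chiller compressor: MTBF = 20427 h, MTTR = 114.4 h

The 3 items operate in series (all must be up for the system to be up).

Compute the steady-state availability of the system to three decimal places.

A(condenser-water pump) = MTBF/(MTBF+MTTR) = 24438/(24438+88.9) = 0.996375
A(expansion valve) = MTBF/(MTBF+MTTR) = 17796/(17796+25.7) = 0.998558
A(chiller compressor) = MTBF/(MTBF+MTTR) = 20427/(20427+114.4) = 0.994431
Series availability: 0.996375 × 0.998558 × 0.994431 = 0.989

0.989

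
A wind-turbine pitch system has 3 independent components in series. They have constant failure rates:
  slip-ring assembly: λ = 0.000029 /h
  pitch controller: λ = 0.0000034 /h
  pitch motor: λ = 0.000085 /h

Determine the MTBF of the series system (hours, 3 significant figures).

Series of exponential components: λ_sys = Σ λ_i
λ_sys = 0.000029 + 0.0000034 + 0.000085 = 1.1740e-04 /h
MTBF = 1 / λ_sys = 8520 h

8520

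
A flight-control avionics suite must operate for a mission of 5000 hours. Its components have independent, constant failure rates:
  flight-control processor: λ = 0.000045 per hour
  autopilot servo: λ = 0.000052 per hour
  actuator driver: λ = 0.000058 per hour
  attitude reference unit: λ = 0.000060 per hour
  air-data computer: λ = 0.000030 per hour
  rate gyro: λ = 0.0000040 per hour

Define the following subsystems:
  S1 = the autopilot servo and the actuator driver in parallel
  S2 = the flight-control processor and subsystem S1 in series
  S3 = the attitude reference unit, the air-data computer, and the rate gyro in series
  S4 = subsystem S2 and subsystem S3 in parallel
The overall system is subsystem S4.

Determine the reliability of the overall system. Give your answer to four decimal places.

0.9072

R(flight-control processor) = exp(−0.000045 × 5000) = 0.798516
R(autopilot servo) = exp(−0.000052 × 5000) = 0.771052
R(actuator driver) = exp(−0.000058 × 5000) = 0.748264
R(attitude reference unit) = exp(−0.000060 × 5000) = 0.740818
R(air-data computer) = exp(−0.000030 × 5000) = 0.860708
R(rate gyro) = exp(−0.0000040 × 5000) = 0.980199
Parallel (autopilot servo and actuator driver): 1 − (1 − 0.771052)(1 − 0.748264) = 0.942366
Series (flight-control processor and [0.942366]): 0.798516 × 0.942366 = 0.752494
Series (attitude reference unit, air-data computer, and rate gyro): 0.740818 × 0.860708 × 0.980199 = 0.625002
Parallel ([0.752494] and [0.625002]): 1 − (1 − 0.752494)(1 − 0.625002) = 0.9072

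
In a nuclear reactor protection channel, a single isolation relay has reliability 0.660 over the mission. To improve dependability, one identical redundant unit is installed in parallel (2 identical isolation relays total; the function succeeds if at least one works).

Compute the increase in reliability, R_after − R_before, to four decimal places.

0.2244

R_before = 0.660
R_after = 1 − (1 − 0.660)^2 = 0.8844
ΔR = 0.8844 − 0.660 = 0.2244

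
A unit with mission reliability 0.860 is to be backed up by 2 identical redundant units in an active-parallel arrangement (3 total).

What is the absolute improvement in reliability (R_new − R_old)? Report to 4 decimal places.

R_before = 0.860
R_after = 1 − (1 − 0.860)^3 = 0.9973
ΔR = 0.9973 − 0.860 = 0.1373

0.1373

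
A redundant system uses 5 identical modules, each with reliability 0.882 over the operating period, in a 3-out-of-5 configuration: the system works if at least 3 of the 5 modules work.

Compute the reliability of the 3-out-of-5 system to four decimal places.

0.9863

R = Σ_{i=3}^{5} C(5,i) p^i (1−p)^{5−i} with p = 0.882
C(5,3)·0.882^3·0.118^2 = 0.095537
C(5,4)·0.882^4·0.118^1 = 0.357048
C(5,5)·0.882^5·0.118^0 = 0.533756
Sum = 0.9863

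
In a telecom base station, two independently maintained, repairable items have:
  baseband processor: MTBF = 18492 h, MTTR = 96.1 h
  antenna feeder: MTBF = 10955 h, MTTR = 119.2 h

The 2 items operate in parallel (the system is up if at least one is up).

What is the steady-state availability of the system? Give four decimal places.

0.9999

A(baseband processor) = MTBF/(MTBF+MTTR) = 18492/(18492+96.1) = 0.994830
A(antenna feeder) = MTBF/(MTBF+MTTR) = 10955/(10955+119.2) = 0.989236
Parallel availability: 1 − (1 − 0.994830)(1 − 0.989236) = 0.9999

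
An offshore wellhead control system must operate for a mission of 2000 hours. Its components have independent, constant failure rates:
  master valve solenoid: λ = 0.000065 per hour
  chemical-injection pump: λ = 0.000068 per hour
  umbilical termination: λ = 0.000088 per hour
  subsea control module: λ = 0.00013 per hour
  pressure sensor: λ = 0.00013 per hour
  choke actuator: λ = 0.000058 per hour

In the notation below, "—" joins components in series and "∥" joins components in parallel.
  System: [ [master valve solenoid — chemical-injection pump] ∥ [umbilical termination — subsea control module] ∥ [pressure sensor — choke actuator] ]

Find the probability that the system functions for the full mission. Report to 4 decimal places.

R(master valve solenoid) = exp(−0.000065 × 2000) = 0.878095
R(chemical-injection pump) = exp(−0.000068 × 2000) = 0.872843
R(umbilical termination) = exp(−0.000088 × 2000) = 0.838618
R(subsea control module) = exp(−0.00013 × 2000) = 0.771052
R(pressure sensor) = exp(−0.00013 × 2000) = 0.771052
R(choke actuator) = exp(−0.000058 × 2000) = 0.890475
Series (master valve solenoid and chemical-injection pump): 0.878095 × 0.872843 = 0.766439
Series (umbilical termination and subsea control module): 0.838618 × 0.771052 = 0.646618
Series (pressure sensor and choke actuator): 0.771052 × 0.890475 = 0.686603
Parallel ([0.766439], [0.646618], and [0.686603]): 1 − (1 − 0.766439)(1 − 0.646618)(1 − 0.686603) = 0.9741

0.9741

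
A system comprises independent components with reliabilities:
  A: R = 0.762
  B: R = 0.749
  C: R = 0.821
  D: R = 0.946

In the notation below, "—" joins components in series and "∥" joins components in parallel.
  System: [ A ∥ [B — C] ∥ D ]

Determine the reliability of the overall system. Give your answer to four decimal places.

0.9951

Series (B and C): 0.749000 × 0.821000 = 0.614929
Parallel (A, [0.614929], and D): 1 − (1 − 0.762000)(1 − 0.614929)(1 − 0.946000) = 0.9951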